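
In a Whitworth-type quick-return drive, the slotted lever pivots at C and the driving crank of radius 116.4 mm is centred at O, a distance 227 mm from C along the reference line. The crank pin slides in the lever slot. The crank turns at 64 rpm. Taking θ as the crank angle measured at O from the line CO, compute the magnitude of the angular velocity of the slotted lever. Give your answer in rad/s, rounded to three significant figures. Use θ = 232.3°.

0.534

ω = 6.702 rad/s (from 64 rpm).
Crank pin A relative to C: A = (d + r cosθ, r sinθ); lever angle φ = atan2(r sinθ, d + r cosθ).
Differentiating tanφ: φ̇ = rω(d cosθ + r)/(d² + r² + 2dr cosθ).
d² + r² + 2dr cosθ = |CA|² = 0.0327614 m²;  d cosθ + r = -0.022417 m.
|ω_lever| = |0.1164·6.702·-0.022417| / 0.0327614 = 0.53379 rad/s.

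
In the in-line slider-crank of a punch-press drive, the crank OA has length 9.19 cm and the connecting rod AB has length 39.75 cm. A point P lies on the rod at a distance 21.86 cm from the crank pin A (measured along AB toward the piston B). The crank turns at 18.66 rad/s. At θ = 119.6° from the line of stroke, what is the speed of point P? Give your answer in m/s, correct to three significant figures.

ω = 18.66 rad/s.  Crank-pin speed |V_A| = rω = 1.7149 m/s, perpendicular to OA.
Rod angle: sinφ = −(r/L) sinθ ⇒ φ = -11.597°; ω_rod = −rω cosθ/√(L²−r²sin²θ) = +2.1753 rad/s.
V_P = V_A + ω_rod × AP, with AP = 0.2186 m along the rod.
Components: V_Px = −rω sinθ − a·ω_rod·sinφ = -1.3955 m/s;  V_Py = rω cosθ + a·ω_rod·cosφ = -0.38122 m/s.
|V_P| = √(V_Px² + V_Py²) = 1.4466 m/s.

1.45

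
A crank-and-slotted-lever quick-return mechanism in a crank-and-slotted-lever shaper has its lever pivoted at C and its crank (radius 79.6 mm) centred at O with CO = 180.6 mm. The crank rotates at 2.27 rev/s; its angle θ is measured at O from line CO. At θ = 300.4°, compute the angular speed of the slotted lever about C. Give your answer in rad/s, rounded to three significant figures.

3.63

ω = 14.26 rad/s (from 2.27 rev/s).
Crank pin A relative to C: A = (d + r cosθ, r sinθ); lever angle φ = atan2(r sinθ, d + r cosθ).
Differentiating tanφ: φ̇ = rω(d cosθ + r)/(d² + r² + 2dr cosθ).
d² + r² + 2dr cosθ = |CA|² = 0.0535018 m²;  d cosθ + r = +0.17099 m.
|ω_lever| = |0.0796·14.26·+0.17099| / 0.0535018 = 3.6284 rad/s.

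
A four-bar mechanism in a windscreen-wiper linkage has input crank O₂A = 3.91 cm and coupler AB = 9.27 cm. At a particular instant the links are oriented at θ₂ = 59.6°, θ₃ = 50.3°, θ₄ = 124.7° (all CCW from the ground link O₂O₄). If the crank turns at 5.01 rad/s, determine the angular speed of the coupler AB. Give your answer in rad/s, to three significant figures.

1.99

ω₂ = 5.01 rad/s
Differentiating the loop-closure r₂e^{iθ₂}+r₃e^{iθ₃}=r₁+r₄e^{iθ₄} gives r₂ω₂e^{iθ₂}+r₃ω₃e^{iθ₃}=r₄ω₄e^{iθ₄}.
Eliminating the other unknown: ω₃ = r₂ω₂ sin(θ₄−θ₂) / [r₃ sin(θ₃−θ₄)].
Numerator sine = +0.90704; denominator sine = -0.96316.
Result = 0.0391·5.01·(+0.90704) / (0.0927·(-0.96316)) = -1.99 rad/s; magnitude 1.99 rad/s.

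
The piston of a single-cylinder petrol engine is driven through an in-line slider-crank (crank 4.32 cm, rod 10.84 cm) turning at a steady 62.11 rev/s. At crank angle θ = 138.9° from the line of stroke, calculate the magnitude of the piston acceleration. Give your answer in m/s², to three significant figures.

4480

ω = 2π·62.1 = 390.2 rad/s
x(θ) = r cosθ + √(L² − r² sin²θ); with ω constant, a = ω²·d²x/dθ².
d²x/dθ² = −r cosθ − r²(cos2θ)/√u − r⁴ sin²2θ/(4u^{3/2}),  u = L² − r² sin²θ = 0.0109441 m².
Substituting r = 0.0432 m, L = 0.1084 m, θ = 138.9°: d²x/dθ² = +0.029386 m.
a = ω²·d²x/dθ² = (390.2)²·(+0.029386) = +4475.4 m/s²;  |a| = 4475.4 m/s².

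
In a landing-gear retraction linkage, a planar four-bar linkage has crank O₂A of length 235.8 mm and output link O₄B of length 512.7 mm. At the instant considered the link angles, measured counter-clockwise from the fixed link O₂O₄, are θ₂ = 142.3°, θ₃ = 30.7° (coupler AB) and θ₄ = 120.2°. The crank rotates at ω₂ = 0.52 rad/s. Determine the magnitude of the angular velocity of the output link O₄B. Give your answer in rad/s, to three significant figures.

ω₂ = 0.52 rad/s
Differentiating the loop-closure r₂e^{iθ₂}+r₃e^{iθ₃}=r₁+r₄e^{iθ₄} gives r₂ω₂e^{iθ₂}+r₃ω₃e^{iθ₃}=r₄ω₄e^{iθ₄}.
Eliminating the other unknown: ω₄ = r₂ω₂ sin(θ₂−θ₃) / [r₄ sin(θ₄−θ₃)].
Numerator sine = +0.92978; denominator sine = +0.99996.
Result = 0.2358·0.52·(+0.92978) / (0.5127·(+0.99996)) = +0.22237 rad/s; magnitude 0.22237 rad/s.

0.222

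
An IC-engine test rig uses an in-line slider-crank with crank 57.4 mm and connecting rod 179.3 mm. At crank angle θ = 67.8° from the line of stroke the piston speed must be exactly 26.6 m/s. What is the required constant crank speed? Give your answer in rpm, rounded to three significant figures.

4240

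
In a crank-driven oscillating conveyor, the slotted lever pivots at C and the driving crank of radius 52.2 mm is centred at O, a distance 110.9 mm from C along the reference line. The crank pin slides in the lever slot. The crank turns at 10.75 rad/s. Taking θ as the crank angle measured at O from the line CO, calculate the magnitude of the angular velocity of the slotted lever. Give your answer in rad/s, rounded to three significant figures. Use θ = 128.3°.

1.18

ω = 10.75 rad/s
Crank pin A relative to C: A = (d + r cosθ, r sinθ); lever angle φ = atan2(r sinθ, d + r cosθ).
Differentiating tanφ: φ̇ = rω(d cosθ + r)/(d² + r² + 2dr cosθ).
d² + r² + 2dr cosθ = |CA|² = 0.00784787 m²;  d cosθ + r = -0.016533 m.
|ω_lever| = |0.0522·10.75·-0.016533| / 0.00784787 = 1.1822 rad/s.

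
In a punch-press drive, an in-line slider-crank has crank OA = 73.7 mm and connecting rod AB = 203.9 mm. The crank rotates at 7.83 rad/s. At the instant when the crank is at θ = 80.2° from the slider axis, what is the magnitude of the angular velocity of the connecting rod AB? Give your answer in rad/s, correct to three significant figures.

0.516

ω = 7.83 rad/s
The rod makes angle φ with the slider axis where L sinφ = r sinθ; differentiating, L cosφ·φ̇ = r ω cosθ.
L cosφ = √(L² − r² sin²θ) = 0.19053 m.
|ω_rod| = r ω |cosθ| / √(L² − r² sin²θ) = 0.0737·7.83·0.17021/0.19053 = 0.51553 rad/s.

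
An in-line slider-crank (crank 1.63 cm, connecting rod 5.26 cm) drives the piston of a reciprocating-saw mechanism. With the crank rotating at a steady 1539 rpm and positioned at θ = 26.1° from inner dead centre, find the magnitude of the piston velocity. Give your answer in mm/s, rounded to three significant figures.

ω = 2π·1539/60 = 161.2 rad/s
For an in-line slider-crank, x = r cosθ + √(L² − r² sin²θ), so v = −rω sinθ·[1 + r cosθ/√(L² − r² sin²θ)].
With r = 0.0163 m, L = 0.0526 m, θ = 26.1°: √(L² − r² sin²θ) = 0.052109 m.
v = −0.0163·161.2·0.43994·[1 + 0.0163·0.89803/0.052109] = -1.4804 m/s.
|v| = 1.4804 m/s = 1480.4 mm/s.

1480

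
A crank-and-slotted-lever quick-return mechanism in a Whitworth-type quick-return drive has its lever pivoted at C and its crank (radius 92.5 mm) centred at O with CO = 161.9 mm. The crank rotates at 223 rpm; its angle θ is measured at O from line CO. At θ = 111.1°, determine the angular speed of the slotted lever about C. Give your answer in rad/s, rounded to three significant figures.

ω = 23.35 rad/s (from 223 rpm).
Crank pin A relative to C: A = (d + r cosθ, r sinθ); lever angle φ = atan2(r sinθ, d + r cosθ).
Differentiating tanφ: φ̇ = rω(d cosθ + r)/(d² + r² + 2dr cosθ).
d² + r² + 2dr cosθ = |CA|² = 0.0239854 m²;  d cosθ + r = +0.034217 m.
|ω_lever| = |0.0925·23.35·+0.034217| / 0.0239854 = 3.0815 rad/s.

3.08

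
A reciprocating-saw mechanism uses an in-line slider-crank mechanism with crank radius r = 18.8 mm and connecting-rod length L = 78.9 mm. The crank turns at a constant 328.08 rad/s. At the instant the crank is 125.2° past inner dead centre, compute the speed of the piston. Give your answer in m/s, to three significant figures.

ω = 328.1 rad/s
For an in-line slider-crank, x = r cosθ + √(L² − r² sin²θ), so v = −rω sinθ·[1 + r cosθ/√(L² − r² sin²θ)].
With r = 0.0188 m, L = 0.0789 m, θ = 125.2°: √(L² − r² sin²θ) = 0.07739 m.
v = −0.0188·328.1·0.81714·[1 + 0.0188·-0.57643/0.07739] = -4.3343 m/s.
|v| = 4.3343 m/s.

4.33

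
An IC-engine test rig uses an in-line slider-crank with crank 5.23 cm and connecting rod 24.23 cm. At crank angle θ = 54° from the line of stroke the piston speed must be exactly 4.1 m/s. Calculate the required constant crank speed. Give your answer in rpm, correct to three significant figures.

820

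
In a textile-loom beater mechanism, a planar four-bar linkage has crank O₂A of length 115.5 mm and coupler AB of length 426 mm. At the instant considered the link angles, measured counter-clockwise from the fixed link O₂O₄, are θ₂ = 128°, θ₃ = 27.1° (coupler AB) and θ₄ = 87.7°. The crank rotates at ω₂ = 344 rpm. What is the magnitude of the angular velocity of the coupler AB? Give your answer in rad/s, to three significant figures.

7.25

ω₂ = 36.02 rad/s (from 344 rpm).
Differentiating the loop-closure r₂e^{iθ₂}+r₃e^{iθ₃}=r₁+r₄e^{iθ₄} gives r₂ω₂e^{iθ₂}+r₃ω₃e^{iθ₃}=r₄ω₄e^{iθ₄}.
Eliminating the other unknown: ω₃ = r₂ω₂ sin(θ₄−θ₂) / [r₃ sin(θ₃−θ₄)].
Numerator sine = -0.64679; denominator sine = -0.87121.
Result = 0.1155·36.02·(-0.64679) / (0.426·(-0.87121)) = +7.251 rad/s; magnitude 7.251 rad/s.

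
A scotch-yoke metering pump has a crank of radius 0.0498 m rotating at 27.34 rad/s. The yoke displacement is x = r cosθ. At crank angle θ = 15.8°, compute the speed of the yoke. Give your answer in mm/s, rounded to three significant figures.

371

ω = 27.34 rad/s
x = r cosθ ⇒ ẋ = −rω sinθ.
|v| = rω|sinθ| = 0.0498·27.34·|sin 15.8°| = 0.37072 m/s = 370.72 mm/s.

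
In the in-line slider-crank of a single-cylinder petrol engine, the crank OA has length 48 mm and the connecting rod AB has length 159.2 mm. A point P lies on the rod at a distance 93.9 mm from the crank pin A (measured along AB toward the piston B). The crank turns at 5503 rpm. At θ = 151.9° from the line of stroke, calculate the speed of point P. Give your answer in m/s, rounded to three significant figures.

ω = 576.3 rad/s.  Crank-pin speed |V_A| = rω = 27.661 m/s, perpendicular to OA.
Rod angle: sinφ = −(r/L) sinθ ⇒ φ = -8.164°; ω_rod = −rω cosθ/√(L²−r²sin²θ) = +154.84 rad/s.
V_P = V_A + ω_rod × AP, with AP = 0.0939 m along the rod.
Components: V_Px = −rω sinθ − a·ω_rod·sinφ = -10.964 m/s;  V_Py = rω cosθ + a·ω_rod·cosφ = -10.009 m/s.
|V_P| = √(V_Px² + V_Py²) = 14.845 m/s.

14.8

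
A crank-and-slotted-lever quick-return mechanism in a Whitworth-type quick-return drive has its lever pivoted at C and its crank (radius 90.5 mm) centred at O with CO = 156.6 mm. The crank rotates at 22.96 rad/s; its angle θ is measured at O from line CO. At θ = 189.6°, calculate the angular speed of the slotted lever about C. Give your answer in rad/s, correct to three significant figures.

ω = 22.96 rad/s
Crank pin A relative to C: A = (d + r cosθ, r sinθ); lever angle φ = atan2(r sinθ, d + r cosθ).
Differentiating tanφ: φ̇ = rω(d cosθ + r)/(d² + r² + 2dr cosθ).
d² + r² + 2dr cosθ = |CA|² = 0.00476615 m²;  d cosθ + r = -0.063907 m.
|ω_lever| = |0.0905·22.96·-0.063907| / 0.00476615 = 27.861 rad/s.

27.9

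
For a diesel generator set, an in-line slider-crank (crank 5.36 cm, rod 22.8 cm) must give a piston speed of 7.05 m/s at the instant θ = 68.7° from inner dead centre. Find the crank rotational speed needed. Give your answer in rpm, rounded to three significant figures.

1240

For an in-line slider-crank, |v_piston| = rω|sinθ|·[1 + r cosθ/√(L² − r² sin²θ)].
With r = 0.0536 m, L = 0.228 m, θ = 68.7°: the bracketed kinematic factor |dx/dθ| = 0.054309 m.
ω = v/|dx/dθ| = 7.05/0.054309 = 129.81 rad/s.
N = 60ω/(2π) = 1239.6 rpm.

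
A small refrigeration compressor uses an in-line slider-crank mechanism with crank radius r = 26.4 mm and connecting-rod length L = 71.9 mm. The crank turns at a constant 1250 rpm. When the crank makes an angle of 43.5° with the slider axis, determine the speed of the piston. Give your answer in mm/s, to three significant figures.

3030

ω = 2π·1250/60 = 130.9 rad/s
For an in-line slider-crank, x = r cosθ + √(L² − r² sin²θ), so v = −rω sinθ·[1 + r cosθ/√(L² − r² sin²θ)].
With r = 0.0264 m, L = 0.0719 m, θ = 43.5°: √(L² − r² sin²θ) = 0.069566 m.
v = −0.0264·130.9·0.68835·[1 + 0.0264·0.72537/0.069566] = -3.0336 m/s.
|v| = 3.0336 m/s = 3033.6 mm/s.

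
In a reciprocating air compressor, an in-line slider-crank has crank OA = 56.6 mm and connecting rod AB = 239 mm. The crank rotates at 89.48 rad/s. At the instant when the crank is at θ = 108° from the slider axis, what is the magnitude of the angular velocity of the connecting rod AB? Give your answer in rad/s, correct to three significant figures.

6.72

ω = 89.48 rad/s
The rod makes angle φ with the slider axis where L sinφ = r sinθ; differentiating, L cosφ·φ̇ = r ω cosθ.
L cosφ = √(L² − r² sin²θ) = 0.23286 m.
|ω_rod| = r ω |cosθ| / √(L² − r² sin²θ) = 0.0566·89.48·0.30902/0.23286 = 6.721 rad/s.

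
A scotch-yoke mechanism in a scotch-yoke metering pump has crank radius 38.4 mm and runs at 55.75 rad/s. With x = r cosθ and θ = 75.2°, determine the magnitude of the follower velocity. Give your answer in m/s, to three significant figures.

2.07

ω = 55.75 rad/s
x = r cosθ ⇒ ẋ = −rω sinθ.
|v| = rω|sinθ| = 0.0384·55.75·|sin 75.2°| = 2.0698 m/s.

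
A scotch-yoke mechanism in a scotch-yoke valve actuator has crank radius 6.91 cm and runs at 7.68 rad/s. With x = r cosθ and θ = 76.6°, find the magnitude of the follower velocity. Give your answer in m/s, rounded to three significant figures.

ω = 7.68 rad/s
x = r cosθ ⇒ ẋ = −rω sinθ.
|v| = rω|sinθ| = 0.0691·7.68·|sin 76.6°| = 0.51624 m/s.

0.516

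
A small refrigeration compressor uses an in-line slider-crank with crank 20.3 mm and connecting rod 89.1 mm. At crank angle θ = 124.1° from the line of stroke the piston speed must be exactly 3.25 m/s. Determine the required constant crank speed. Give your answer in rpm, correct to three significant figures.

2120

For an in-line slider-crank, |v_piston| = rω|sinθ|·[1 + r cosθ/√(L² − r² sin²θ)].
With r = 0.0203 m, L = 0.0891 m, θ = 124.1°: the bracketed kinematic factor |dx/dθ| = 0.014623 m.
ω = v/|dx/dθ| = 3.25/0.014623 = 222.25 rad/s.
N = 60ω/(2π) = 2122.3 rpm.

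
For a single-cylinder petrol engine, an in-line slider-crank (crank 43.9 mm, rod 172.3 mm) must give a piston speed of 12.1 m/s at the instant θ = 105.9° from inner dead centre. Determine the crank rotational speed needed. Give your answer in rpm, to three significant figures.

2950

For an in-line slider-crank, |v_piston| = rω|sinθ|·[1 + r cosθ/√(L² − r² sin²θ)].
With r = 0.0439 m, L = 0.1723 m, θ = 105.9°: the bracketed kinematic factor |dx/dθ| = 0.039181 m.
ω = v/|dx/dθ| = 12.1/0.039181 = 308.83 rad/s.
N = 60ω/(2π) = 2949.1 rpm.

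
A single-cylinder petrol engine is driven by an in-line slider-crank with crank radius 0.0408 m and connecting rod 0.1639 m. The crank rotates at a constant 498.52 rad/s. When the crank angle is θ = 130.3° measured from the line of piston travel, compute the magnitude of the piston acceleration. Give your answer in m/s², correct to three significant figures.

6940

ω = 498.5 rad/s
x(θ) = r cosθ + √(L² − r² sin²θ); with ω constant, a = ω²·d²x/dθ².
d²x/dθ² = −r cosθ − r²(cos2θ)/√u − r⁴ sin²2θ/(4u^{3/2}),  u = L² − r² sin²θ = 0.025895 m².
Substituting r = 0.0408 m, L = 0.1639 m, θ = 130.3°: d²x/dθ² = +0.027917 m.
a = ω²·d²x/dθ² = (498.5)²·(+0.027917) = +6937.9 m/s²;  |a| = 6937.9 m/s².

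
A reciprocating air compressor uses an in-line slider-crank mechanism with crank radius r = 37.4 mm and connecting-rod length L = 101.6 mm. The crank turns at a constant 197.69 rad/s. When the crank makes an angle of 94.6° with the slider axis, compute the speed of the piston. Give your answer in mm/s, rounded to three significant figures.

7140

ω = 197.7 rad/s
For an in-line slider-crank, x = r cosθ + √(L² − r² sin²θ), so v = −rω sinθ·[1 + r cosθ/√(L² − r² sin²θ)].
With r = 0.0374 m, L = 0.1016 m, θ = 94.6°: √(L² − r² sin²θ) = 0.094513 m.
v = −0.0374·197.7·0.99678·[1 + 0.0374·-0.08020/0.094513] = -7.1359 m/s.
|v| = 7.1359 m/s = 7135.9 mm/s.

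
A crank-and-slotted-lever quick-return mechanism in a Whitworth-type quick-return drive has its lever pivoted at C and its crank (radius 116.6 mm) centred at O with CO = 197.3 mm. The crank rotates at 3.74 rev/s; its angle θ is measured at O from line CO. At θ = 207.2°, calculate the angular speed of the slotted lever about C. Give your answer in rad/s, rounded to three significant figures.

ω = 23.5 rad/s (from 3.74 rev/s).
Crank pin A relative to C: A = (d + r cosθ, r sinθ); lever angle φ = atan2(r sinθ, d + r cosθ).
Differentiating tanφ: φ̇ = rω(d cosθ + r)/(d² + r² + 2dr cosθ).
d² + r² + 2dr cosθ = |CA|² = 0.0116005 m²;  d cosθ + r = -0.058882 m.
|ω_lever| = |0.1166·23.5·-0.058882| / 0.0116005 = 13.908 rad/s.

13.9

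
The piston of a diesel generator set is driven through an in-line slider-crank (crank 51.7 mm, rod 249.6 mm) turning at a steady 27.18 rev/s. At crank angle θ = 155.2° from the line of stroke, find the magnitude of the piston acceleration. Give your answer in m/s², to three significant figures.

1160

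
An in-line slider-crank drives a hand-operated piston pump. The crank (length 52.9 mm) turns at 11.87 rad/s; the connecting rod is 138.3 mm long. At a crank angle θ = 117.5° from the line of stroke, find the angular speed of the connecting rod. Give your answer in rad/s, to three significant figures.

ω = 11.87 rad/s
The rod makes angle φ with the slider axis where L sinφ = r sinθ; differentiating, L cosφ·φ̇ = r ω cosθ.
L cosφ = √(L² − r² sin²θ) = 0.1301 m.
|ω_rod| = r ω |cosθ| / √(L² − r² sin²θ) = 0.0529·11.87·0.46175/0.1301 = 2.2287 rad/s.

2.23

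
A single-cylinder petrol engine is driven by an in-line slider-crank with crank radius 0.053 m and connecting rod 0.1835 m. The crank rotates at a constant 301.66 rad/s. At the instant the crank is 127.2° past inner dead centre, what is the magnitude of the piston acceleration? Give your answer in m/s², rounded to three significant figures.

3270

ω = 301.7 rad/s
x(θ) = r cosθ + √(L² − r² sin²θ); with ω constant, a = ω²·d²x/dθ².
d²x/dθ² = −r cosθ − r²(cos2θ)/√u − r⁴ sin²2θ/(4u^{3/2}),  u = L² − r² sin²θ = 0.0318901 m².
Substituting r = 0.053 m, L = 0.1835 m, θ = 127.2°: d²x/dθ² = +0.035952 m.
a = ω²·d²x/dθ² = (301.7)²·(+0.035952) = +3271.6 m/s²;  |a| = 3271.6 m/s².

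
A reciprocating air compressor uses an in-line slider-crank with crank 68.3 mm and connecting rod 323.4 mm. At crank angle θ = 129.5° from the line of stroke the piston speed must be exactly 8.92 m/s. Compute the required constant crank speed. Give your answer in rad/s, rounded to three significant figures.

For an in-line slider-crank, |v_piston| = rω|sinθ|·[1 + r cosθ/√(L² − r² sin²θ)].
With r = 0.0683 m, L = 0.3234 m, θ = 129.5°: the bracketed kinematic factor |dx/dθ| = 0.045526 m.
ω = v/|dx/dθ| = 8.92/0.045526 = 195.93 rad/s.

196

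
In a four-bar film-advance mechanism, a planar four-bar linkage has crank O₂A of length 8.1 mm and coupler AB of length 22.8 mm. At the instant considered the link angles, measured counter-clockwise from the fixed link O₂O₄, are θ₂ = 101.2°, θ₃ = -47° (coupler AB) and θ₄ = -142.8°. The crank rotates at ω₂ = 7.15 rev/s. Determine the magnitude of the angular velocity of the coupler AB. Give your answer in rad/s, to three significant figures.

14.4

ω₂ = 44.92 rad/s (from 7.15 rev/s).
Differentiating the loop-closure r₂e^{iθ₂}+r₃e^{iθ₃}=r₁+r₄e^{iθ₄} gives r₂ω₂e^{iθ₂}+r₃ω₃e^{iθ₃}=r₄ω₄e^{iθ₄}.
Eliminating the other unknown: ω₃ = r₂ω₂ sin(θ₄−θ₂) / [r₃ sin(θ₃−θ₄)].
Numerator sine = +0.89879; denominator sine = +0.99488.
Result = 0.0081·44.92·(+0.89879) / (0.0228·(+0.99488)) = +14.419 rad/s; magnitude 14.419 rad/s.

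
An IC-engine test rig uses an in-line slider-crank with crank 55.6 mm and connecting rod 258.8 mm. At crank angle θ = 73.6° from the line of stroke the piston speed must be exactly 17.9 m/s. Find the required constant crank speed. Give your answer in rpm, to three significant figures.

For an in-line slider-crank, |v_piston| = rω|sinθ|·[1 + r cosθ/√(L² − r² sin²θ)].
With r = 0.0556 m, L = 0.2588 m, θ = 73.6°: the bracketed kinematic factor |dx/dθ| = 0.056644 m.
ω = v/|dx/dθ| = 17.9/0.056644 = 316.01 rad/s.
N = 60ω/(2π) = 3017.7 rpm.

3020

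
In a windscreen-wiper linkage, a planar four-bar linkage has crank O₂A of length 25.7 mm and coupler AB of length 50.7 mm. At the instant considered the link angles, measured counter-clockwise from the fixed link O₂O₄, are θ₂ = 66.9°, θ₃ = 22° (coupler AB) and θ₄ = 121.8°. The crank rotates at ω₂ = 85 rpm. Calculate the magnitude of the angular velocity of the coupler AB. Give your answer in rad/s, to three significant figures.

ω₂ = 8.901 rad/s (from 85 rpm).
Differentiating the loop-closure r₂e^{iθ₂}+r₃e^{iθ₃}=r₁+r₄e^{iθ₄} gives r₂ω₂e^{iθ₂}+r₃ω₃e^{iθ₃}=r₄ω₄e^{iθ₄}.
Eliminating the other unknown: ω₃ = r₂ω₂ sin(θ₄−θ₂) / [r₃ sin(θ₃−θ₄)].
Numerator sine = +0.81815; denominator sine = -0.98541.
Result = 0.0257·8.901·(+0.81815) / (0.0507·(-0.98541)) = -3.7462 rad/s; magnitude 3.7462 rad/s.

3.75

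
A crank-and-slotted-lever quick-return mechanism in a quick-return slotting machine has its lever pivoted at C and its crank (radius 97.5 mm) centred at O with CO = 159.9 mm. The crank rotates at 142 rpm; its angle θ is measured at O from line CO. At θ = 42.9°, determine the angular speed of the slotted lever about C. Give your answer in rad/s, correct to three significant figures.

ω = 14.87 rad/s (from 142 rpm).
Crank pin A relative to C: A = (d + r cosθ, r sinθ); lever angle φ = atan2(r sinθ, d + r cosθ).
Differentiating tanφ: φ̇ = rω(d cosθ + r)/(d² + r² + 2dr cosθ).
d² + r² + 2dr cosθ = |CA|² = 0.0579153 m²;  d cosθ + r = +0.21463 m.
|ω_lever| = |0.0975·14.87·+0.21463| / 0.0579153 = 5.3731 rad/s.

5.37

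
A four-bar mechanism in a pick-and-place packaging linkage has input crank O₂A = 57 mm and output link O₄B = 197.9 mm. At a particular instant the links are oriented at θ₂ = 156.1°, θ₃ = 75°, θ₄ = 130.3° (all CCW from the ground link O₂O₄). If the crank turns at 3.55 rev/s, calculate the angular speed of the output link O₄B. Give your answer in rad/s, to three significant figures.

7.72

ω₂ = 22.31 rad/s (from 3.55 rev/s).
Differentiating the loop-closure r₂e^{iθ₂}+r₃e^{iθ₃}=r₁+r₄e^{iθ₄} gives r₂ω₂e^{iθ₂}+r₃ω₃e^{iθ₃}=r₄ω₄e^{iθ₄}.
Eliminating the other unknown: ω₄ = r₂ω₂ sin(θ₂−θ₃) / [r₄ sin(θ₄−θ₃)].
Numerator sine = +0.98796; denominator sine = +0.82214.
Result = 0.057·22.31·(+0.98796) / (0.1979·(+0.82214)) = +7.7202 rad/s; magnitude 7.7202 rad/s.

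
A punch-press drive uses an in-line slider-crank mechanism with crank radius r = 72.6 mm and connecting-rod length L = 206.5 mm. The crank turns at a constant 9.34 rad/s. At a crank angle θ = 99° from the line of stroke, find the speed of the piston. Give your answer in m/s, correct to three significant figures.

0.630

ω = 9.34 rad/s
For an in-line slider-crank, x = r cosθ + √(L² − r² sin²θ), so v = −rω sinθ·[1 + r cosθ/√(L² − r² sin²θ)].
With r = 0.0726 m, L = 0.2065 m, θ = 99°: √(L² − r² sin²θ) = 0.19365 m.
v = −0.0726·9.34·0.98769·[1 + 0.0726·-0.15643/0.19365] = -0.63046 m/s.
|v| = 0.63046 m/s.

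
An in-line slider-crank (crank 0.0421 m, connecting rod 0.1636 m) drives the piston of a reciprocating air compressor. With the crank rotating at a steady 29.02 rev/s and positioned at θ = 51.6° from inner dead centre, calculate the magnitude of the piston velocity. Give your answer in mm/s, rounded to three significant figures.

7000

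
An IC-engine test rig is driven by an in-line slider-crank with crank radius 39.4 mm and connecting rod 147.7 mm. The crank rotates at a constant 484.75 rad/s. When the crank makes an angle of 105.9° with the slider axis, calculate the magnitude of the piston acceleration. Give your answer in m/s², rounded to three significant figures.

4690

ω = 484.8 rad/s
x(θ) = r cosθ + √(L² − r² sin²θ); with ω constant, a = ω²·d²x/dθ².
d²x/dθ² = −r cosθ − r²(cos2θ)/√u − r⁴ sin²2θ/(4u^{3/2}),  u = L² − r² sin²θ = 0.0203794 m².
Substituting r = 0.0394 m, L = 0.1477 m, θ = 105.9°: d²x/dθ² = +0.019978 m.
a = ω²·d²x/dθ² = (484.8)²·(+0.019978) = +4694.6 m/s²;  |a| = 4694.6 m/s².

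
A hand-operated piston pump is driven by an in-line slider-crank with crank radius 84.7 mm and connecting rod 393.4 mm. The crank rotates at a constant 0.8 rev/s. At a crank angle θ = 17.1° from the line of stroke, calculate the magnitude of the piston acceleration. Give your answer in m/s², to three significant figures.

2.43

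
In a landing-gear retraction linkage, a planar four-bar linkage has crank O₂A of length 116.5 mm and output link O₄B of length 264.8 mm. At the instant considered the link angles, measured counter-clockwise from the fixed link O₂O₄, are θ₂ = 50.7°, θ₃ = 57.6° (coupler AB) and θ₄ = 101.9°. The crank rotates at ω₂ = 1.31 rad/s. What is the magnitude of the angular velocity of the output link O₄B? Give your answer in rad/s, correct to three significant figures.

ω₂ = 1.31 rad/s
Differentiating the loop-closure r₂e^{iθ₂}+r₃e^{iθ₃}=r₁+r₄e^{iθ₄} gives r₂ω₂e^{iθ₂}+r₃ω₃e^{iθ₃}=r₄ω₄e^{iθ₄}.
Eliminating the other unknown: ω₄ = r₂ω₂ sin(θ₂−θ₃) / [r₄ sin(θ₄−θ₃)].
Numerator sine = -0.12014; denominator sine = +0.69842.
Result = 0.1165·1.31·(-0.12014) / (0.2648·(+0.69842)) = -0.099138 rad/s; magnitude 0.099138 rad/s.

0.0991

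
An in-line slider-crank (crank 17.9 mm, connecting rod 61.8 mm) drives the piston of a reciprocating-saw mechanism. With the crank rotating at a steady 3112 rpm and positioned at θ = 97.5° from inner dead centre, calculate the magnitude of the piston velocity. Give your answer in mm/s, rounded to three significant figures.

5560

ω = 2π·3112/60 = 325.9 rad/s
For an in-line slider-crank, x = r cosθ + √(L² − r² sin²θ), so v = −rω sinθ·[1 + r cosθ/√(L² − r² sin²θ)].
With r = 0.0179 m, L = 0.0618 m, θ = 97.5°: √(L² − r² sin²θ) = 0.059197 m.
v = −0.0179·325.9·0.99144·[1 + 0.0179·-0.13053/0.059197] = -5.5552 m/s.
|v| = 5.5552 m/s = 5555.2 mm/s.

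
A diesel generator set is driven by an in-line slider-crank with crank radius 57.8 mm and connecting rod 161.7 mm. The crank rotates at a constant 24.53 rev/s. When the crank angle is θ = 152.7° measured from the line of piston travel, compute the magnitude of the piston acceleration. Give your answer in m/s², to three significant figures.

ω = 2π·24.5 = 154.1 rad/s
x(θ) = r cosθ + √(L² − r² sin²θ); with ω constant, a = ω²·d²x/dθ².
d²x/dθ² = −r cosθ − r²(cos2θ)/√u − r⁴ sin²2θ/(4u^{3/2}),  u = L² − r² sin²θ = 0.0254441 m².
Substituting r = 0.0578 m, L = 0.1617 m, θ = 152.7°: d²x/dθ² = +0.038773 m.
a = ω²·d²x/dθ² = (154.1)²·(+0.038773) = +921.05 m/s²;  |a| = 921.05 m/s².

921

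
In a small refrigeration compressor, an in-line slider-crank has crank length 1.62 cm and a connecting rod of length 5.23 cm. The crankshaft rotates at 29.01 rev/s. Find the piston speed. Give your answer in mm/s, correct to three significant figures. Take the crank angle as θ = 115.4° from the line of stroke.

2300

ω = 2π·29 = 182.3 rad/s
For an in-line slider-crank, x = r cosθ + √(L² − r² sin²θ), so v = −rω sinθ·[1 + r cosθ/√(L² − r² sin²θ)].
With r = 0.0162 m, L = 0.0523 m, θ = 115.4°: √(L² − r² sin²θ) = 0.050211 m.
v = −0.0162·182.3·0.90334·[1 + 0.0162·-0.42894/0.050211] = -2.2983 m/s.
|v| = 2.2983 m/s = 2298.3 mm/s.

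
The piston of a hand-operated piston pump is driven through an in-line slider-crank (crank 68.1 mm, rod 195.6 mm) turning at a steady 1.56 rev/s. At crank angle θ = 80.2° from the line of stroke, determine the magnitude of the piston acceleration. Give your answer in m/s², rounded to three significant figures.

ω = 2π·1.56 = 9.802 rad/s
x(θ) = r cosθ + √(L² − r² sin²θ); with ω constant, a = ω²·d²x/dθ².
d²x/dθ² = −r cosθ − r²(cos2θ)/√u − r⁴ sin²2θ/(4u^{3/2}),  u = L² − r² sin²θ = 0.0337561 m².
Substituting r = 0.0681 m, L = 0.1956 m, θ = 80.2°: d²x/dθ² = +0.01209 m.
a = ω²·d²x/dθ² = (9.802)²·(+0.01209) = +1.1616 m/s²;  |a| = 1.1616 m/s².

1.16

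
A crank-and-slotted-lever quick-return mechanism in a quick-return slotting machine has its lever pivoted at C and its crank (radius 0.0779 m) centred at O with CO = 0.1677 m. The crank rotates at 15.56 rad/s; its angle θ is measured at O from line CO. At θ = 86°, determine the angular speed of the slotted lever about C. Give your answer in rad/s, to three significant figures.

ω = 15.56 rad/s
Crank pin A relative to C: A = (d + r cosθ, r sinθ); lever angle φ = atan2(r sinθ, d + r cosθ).
Differentiating tanφ: φ̇ = rω(d cosθ + r)/(d² + r² + 2dr cosθ).
d² + r² + 2dr cosθ = |CA|² = 0.0360143 m²;  d cosθ + r = +0.089598 m.
|ω_lever| = |0.0779·15.56·+0.089598| / 0.0360143 = 3.0156 rad/s.

3.02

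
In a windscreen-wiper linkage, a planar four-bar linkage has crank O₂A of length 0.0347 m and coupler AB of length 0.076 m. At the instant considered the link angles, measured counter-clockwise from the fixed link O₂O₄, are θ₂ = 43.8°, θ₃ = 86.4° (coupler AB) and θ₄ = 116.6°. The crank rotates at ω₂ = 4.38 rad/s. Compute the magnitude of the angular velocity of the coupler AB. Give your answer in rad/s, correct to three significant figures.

ω₂ = 4.38 rad/s
Differentiating the loop-closure r₂e^{iθ₂}+r₃e^{iθ₃}=r₁+r₄e^{iθ₄} gives r₂ω₂e^{iθ₂}+r₃ω₃e^{iθ₃}=r₄ω₄e^{iθ₄}.
Eliminating the other unknown: ω₃ = r₂ω₂ sin(θ₄−θ₂) / [r₃ sin(θ₃−θ₄)].
Numerator sine = +0.95528; denominator sine = -0.50302.
Result = 0.0347·4.38·(+0.95528) / (0.076·(-0.50302)) = -3.7978 rad/s; magnitude 3.7978 rad/s.

3.80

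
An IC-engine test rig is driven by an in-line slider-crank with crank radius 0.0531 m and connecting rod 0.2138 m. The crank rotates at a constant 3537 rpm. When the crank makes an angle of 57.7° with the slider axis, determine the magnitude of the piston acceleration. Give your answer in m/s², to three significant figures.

3120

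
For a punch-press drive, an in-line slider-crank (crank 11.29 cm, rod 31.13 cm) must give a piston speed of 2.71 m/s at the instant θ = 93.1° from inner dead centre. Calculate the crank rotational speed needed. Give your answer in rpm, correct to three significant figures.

234

For an in-line slider-crank, |v_piston| = rω|sinθ|·[1 + r cosθ/√(L² − r² sin²θ)].
With r = 0.1129 m, L = 0.3113 m, θ = 93.1°: the bracketed kinematic factor |dx/dθ| = 0.11036 m.
ω = v/|dx/dθ| = 2.71/0.11036 = 24.555 rad/s.
N = 60ω/(2π) = 234.49 rpm.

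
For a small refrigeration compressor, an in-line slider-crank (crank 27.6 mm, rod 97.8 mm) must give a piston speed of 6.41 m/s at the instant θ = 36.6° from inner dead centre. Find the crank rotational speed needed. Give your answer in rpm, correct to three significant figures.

For an in-line slider-crank, |v_piston| = rω|sinθ|·[1 + r cosθ/√(L² − r² sin²θ)].
With r = 0.0276 m, L = 0.0978 m, θ = 36.6°: the bracketed kinematic factor |dx/dθ| = 0.020238 m.
ω = v/|dx/dθ| = 6.41/0.020238 = 316.73 rad/s.
N = 60ω/(2π) = 3024.6 rpm.

3020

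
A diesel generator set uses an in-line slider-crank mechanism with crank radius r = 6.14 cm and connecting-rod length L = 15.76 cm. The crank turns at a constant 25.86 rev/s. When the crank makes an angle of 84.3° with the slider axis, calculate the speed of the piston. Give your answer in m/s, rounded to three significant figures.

ω = 2π·25.9 = 162.5 rad/s
For an in-line slider-crank, x = r cosθ + √(L² − r² sin²θ), so v = −rω sinθ·[1 + r cosθ/√(L² − r² sin²θ)].
With r = 0.0614 m, L = 0.1576 m, θ = 84.3°: √(L² − r² sin²θ) = 0.14528 m.
v = −0.0614·162.5·0.99506·[1 + 0.0614·0.09932/0.14528] = -10.344 m/s.
|v| = 10.344 m/s.

10.3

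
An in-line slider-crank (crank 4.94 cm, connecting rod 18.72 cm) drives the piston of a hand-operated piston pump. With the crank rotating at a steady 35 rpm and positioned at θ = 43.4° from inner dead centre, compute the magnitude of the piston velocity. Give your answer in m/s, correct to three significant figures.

0.149

ω = 2π·35/60 = 3.665 rad/s
For an in-line slider-crank, x = r cosθ + √(L² − r² sin²θ), so v = −rω sinθ·[1 + r cosθ/√(L² − r² sin²θ)].
With r = 0.0494 m, L = 0.1872 m, θ = 43.4°: √(L² − r² sin²θ) = 0.1841 m.
v = −0.0494·3.665·0.68709·[1 + 0.0494·0.72657/0.1841] = -0.14866 m/s.
|v| = 0.14866 m/s.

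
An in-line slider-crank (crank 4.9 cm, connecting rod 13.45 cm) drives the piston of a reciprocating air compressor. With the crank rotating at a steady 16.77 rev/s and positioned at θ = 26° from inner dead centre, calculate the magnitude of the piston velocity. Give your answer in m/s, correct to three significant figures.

3.01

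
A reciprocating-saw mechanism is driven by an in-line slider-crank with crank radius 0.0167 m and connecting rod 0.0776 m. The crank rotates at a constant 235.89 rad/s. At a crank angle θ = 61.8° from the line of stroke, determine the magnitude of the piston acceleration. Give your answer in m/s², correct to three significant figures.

ω = 235.9 rad/s
x(θ) = r cosθ + √(L² − r² sin²θ); with ω constant, a = ω²·d²x/dθ².
d²x/dθ² = −r cosθ − r²(cos2θ)/√u − r⁴ sin²2θ/(4u^{3/2}),  u = L² − r² sin²θ = 0.00580515 m².
Substituting r = 0.0167 m, L = 0.0776 m, θ = 61.8°: d²x/dθ² = -0.0058965 m.
a = ω²·d²x/dθ² = (235.9)²·(-0.0058965) = -328.1 m/s²;  |a| = 328.1 m/s².

328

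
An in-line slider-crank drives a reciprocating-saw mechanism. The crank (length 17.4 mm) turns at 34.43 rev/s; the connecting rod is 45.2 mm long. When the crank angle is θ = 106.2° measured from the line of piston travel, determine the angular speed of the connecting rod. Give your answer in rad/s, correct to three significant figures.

ω = 216.3 rad/s (converted from 34.43 rev/s).
The rod makes angle φ with the slider axis where L sinφ = r sinθ; differentiating, L cosφ·φ̇ = r ω cosθ.
L cosφ = √(L² − r² sin²θ) = 0.041998 m.
|ω_rod| = r ω |cosθ| / √(L² − r² sin²θ) = 0.0174·216.3·0.27899/0.041998 = 25.005 rad/s.

25.0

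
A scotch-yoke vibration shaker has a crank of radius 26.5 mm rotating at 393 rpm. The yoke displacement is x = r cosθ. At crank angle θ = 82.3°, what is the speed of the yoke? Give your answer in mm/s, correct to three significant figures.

ω = 41.15 rad/s (from 393 rpm).
x = r cosθ ⇒ ẋ = −rω sinθ.
|v| = rω|sinθ| = 0.0265·41.15·|sin 82.3°| = 1.0808 m/s = 1080.8 mm/s.

1080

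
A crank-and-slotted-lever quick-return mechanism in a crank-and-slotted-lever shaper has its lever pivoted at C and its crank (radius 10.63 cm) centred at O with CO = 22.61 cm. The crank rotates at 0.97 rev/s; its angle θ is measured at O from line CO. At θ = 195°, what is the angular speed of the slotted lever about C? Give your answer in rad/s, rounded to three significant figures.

4.54

ω = 6.095 rad/s (from 0.97 rev/s).
Crank pin A relative to C: A = (d + r cosθ, r sinθ); lever angle φ = atan2(r sinθ, d + r cosθ).
Differentiating tanφ: φ̇ = rω(d cosθ + r)/(d² + r² + 2dr cosθ).
d² + r² + 2dr cosθ = |CA|² = 0.0159899 m²;  d cosθ + r = -0.1121 m.
|ω_lever| = |0.1063·6.095·-0.1121| / 0.0159899 = 4.5418 rad/s.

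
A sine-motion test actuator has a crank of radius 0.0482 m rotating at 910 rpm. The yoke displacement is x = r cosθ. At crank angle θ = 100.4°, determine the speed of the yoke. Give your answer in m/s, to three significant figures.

4.52

ω = 95.29 rad/s (from 910 rpm).
x = r cosθ ⇒ ẋ = −rω sinθ.
|v| = rω|sinθ| = 0.0482·95.29·|sin 100.4°| = 4.5178 m/s.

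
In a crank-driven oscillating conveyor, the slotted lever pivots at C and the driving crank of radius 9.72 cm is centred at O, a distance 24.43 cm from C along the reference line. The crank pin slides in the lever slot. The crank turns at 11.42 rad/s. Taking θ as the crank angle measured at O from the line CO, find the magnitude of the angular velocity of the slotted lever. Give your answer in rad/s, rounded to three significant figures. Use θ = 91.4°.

1.49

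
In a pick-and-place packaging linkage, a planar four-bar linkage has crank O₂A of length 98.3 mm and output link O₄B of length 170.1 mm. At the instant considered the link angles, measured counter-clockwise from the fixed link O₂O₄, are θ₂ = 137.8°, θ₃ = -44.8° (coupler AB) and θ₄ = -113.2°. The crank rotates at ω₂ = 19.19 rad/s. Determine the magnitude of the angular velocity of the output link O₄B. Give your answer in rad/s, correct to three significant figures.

ω₂ = 19.19 rad/s
Differentiating the loop-closure r₂e^{iθ₂}+r₃e^{iθ₃}=r₁+r₄e^{iθ₄} gives r₂ω₂e^{iθ₂}+r₃ω₃e^{iθ₃}=r₄ω₄e^{iθ₄}.
Eliminating the other unknown: ω₄ = r₂ω₂ sin(θ₂−θ₃) / [r₄ sin(θ₄−θ₃)].
Numerator sine = -0.04536; denominator sine = -0.92978.
Result = 0.0983·19.19·(-0.04536) / (0.1701·(-0.92978)) = +0.54106 rad/s; magnitude 0.54106 rad/s.

0.541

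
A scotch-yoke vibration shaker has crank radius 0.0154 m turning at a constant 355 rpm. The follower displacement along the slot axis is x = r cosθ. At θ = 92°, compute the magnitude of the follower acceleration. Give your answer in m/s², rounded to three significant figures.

ω = 37.18 rad/s (from 355 rpm).
x = r cosθ ⇒ ẍ = −rω² cosθ (ω constant).
|a| = rω²|cosθ| = 0.0154·(37.18)²·|cos 92°| = 0.74277 m/s².

0.743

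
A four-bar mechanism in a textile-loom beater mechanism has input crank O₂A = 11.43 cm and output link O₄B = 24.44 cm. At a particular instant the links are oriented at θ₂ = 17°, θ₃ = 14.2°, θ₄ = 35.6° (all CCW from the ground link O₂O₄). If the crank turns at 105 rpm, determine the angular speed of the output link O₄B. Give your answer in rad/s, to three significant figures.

ω₂ = 11 rad/s (from 105 rpm).
Differentiating the loop-closure r₂e^{iθ₂}+r₃e^{iθ₃}=r₁+r₄e^{iθ₄} gives r₂ω₂e^{iθ₂}+r₃ω₃e^{iθ₃}=r₄ω₄e^{iθ₄}.
Eliminating the other unknown: ω₄ = r₂ω₂ sin(θ₂−θ₃) / [r₄ sin(θ₄−θ₃)].
Numerator sine = +0.04885; denominator sine = +0.36488.
Result = 0.1143·11·(+0.04885) / (0.2444·(+0.36488)) = +0.68846 rad/s; magnitude 0.68846 rad/s.

0.688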